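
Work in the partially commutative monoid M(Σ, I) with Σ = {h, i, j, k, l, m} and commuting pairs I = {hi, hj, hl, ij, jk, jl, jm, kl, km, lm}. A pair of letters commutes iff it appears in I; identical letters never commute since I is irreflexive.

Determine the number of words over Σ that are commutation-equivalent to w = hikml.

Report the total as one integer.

14

piece 0:h — minimal
piece 1:i — minimal
piece 2:k rests on {0:h, 1:i}
piece 3:m rests on {0:h, 1:i}
piece 4:l rests on {1:i}
minimal pieces: {0:h, 1:i}
ways to finish when only these pieces remain (= sum over removing one remaining piece with nothing left below it):
  1 left: {2}→1  {3}→1  {4}→1
  2 left: {2,3}→2  {2,4}→2  {3,4}→2
  3 left: {0,2,3}→2  {2,3,4}→6
  placing 0:h first → 6 extensions
  placing 1:i first → 8 extensions
total linear extensions = 14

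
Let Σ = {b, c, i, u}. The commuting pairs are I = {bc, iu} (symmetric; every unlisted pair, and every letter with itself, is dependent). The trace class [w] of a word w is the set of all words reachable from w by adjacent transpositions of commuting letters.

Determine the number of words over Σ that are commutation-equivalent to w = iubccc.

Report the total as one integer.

drop 0:i onto floor
drop 1:u onto floor
drop 2:b onto {0:i, 1:u}
drop 3:c onto {0:i, 1:u}
drop 4:c onto {3:c}
drop 5:c onto {4:c}
ground layer = {0:i, 1:u}
drop-orders for the pieces not yet dropped (sum over which currently-grounded one goes next):
  1 to go: {2} 1  {5} 1
  2 to go: {2,5} 2  {4,5} 1
  3 to go: {2,4,5} 3  {3,4,5} 1
  4 to go: {2,3,4,5} 4
  if 0:i drops first: 4 orders
  if 1:u drops first: 4 orders
heap linearizations: 8

8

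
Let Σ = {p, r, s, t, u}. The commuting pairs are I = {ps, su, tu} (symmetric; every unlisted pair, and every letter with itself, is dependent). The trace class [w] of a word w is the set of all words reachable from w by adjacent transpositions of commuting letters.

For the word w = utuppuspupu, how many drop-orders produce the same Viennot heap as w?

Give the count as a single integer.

27

0(u) covers ∅
1(t) covers ∅
2(u) covers 0:u
3(p) covers 1:t, 2:u
4(p) covers 3:p
5(u) covers 4:p
6(s) covers 1:t
7(p) covers 5:u
8(u) covers 7:p
9(p) covers 8:u
10(u) covers 9:p
floor of heap: 0:u, 1:t
completions by unplaced set U, small U first (add the entries for U minus each lowest piece of U):
  |U|=1: {6}:1  {10}:1
  |U|=2: {6,10}:2  {9,10}:1
  |U|=3: {6,9,10}:3  {8,9,10}:1
  |U|=4: {6,8,9,10}:4  {7,8,9,10}:1
  |U|=5: {5,7,8,9,10}:1  {6,7,8,9,10}:5
  |U|=6: {4,5,7,8,9,10}:1  {5,6,7,8,9,10}:6
  |U|=7: {3,4,5,7,8,9,10}:1  {4,5,6,7,8,9,10}:7
  |U|=8: {2,3,4,5,7,8,9,10}:1  {3,4,5,6,7,8,9,10}:8
  |U|=9: {0,2,3,4,5,7,8,9,10}:1  {1,3,4,5,6,7,8,9,10}:8  {2,3,4,5,6,7,8,9,10}:9
  start at 0(u): 17
  start at 1(t): 10
sum over floor = 27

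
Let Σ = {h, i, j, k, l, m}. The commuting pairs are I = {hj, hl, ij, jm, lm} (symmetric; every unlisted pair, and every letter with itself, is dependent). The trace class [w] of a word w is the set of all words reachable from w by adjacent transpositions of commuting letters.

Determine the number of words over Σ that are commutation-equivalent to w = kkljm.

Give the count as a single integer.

3

0(k) covers ∅
1(k) covers 0:k
2(l) covers 1:k
3(j) covers 2:l
4(m) covers 1:k
floor of heap: 0:k
completions by unplaced set U, small U first (add the entries for U minus each lowest piece of U):
  |U|=1: {3}:1  {4}:1
  |U|=2: {2,3}:1  {3,4}:2
  |U|=3: {2,3,4}:3
  start at 0(k): 3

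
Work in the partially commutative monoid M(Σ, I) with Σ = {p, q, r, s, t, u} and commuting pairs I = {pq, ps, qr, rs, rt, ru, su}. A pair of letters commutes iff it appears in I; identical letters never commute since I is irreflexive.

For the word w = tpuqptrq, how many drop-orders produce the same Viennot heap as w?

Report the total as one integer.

0(t) covers ∅
1(p) covers 0:t
2(u) covers 1:p
3(q) covers 2:u
4(p) covers 2:u
5(t) covers 3:q, 4:p
6(r) covers 4:p
7(q) covers 5:t
floor of heap: 0:t
completions by unplaced set U, small U first (add the entries for U minus each lowest piece of U):
  |U|=1: {6}:1  {7}:1
  |U|=2: {5,7}:1  {6,7}:2
  |U|=3: {3,5,7}:1  {5,6,7}:3
  |U|=4: {3,5,6,7}:4  {4,5,6,7}:3
  |U|=5: {3,4,5,6,7}:7
  |U|=6: {2,3,4,5,6,7}:7
  start at 0(t): 7

7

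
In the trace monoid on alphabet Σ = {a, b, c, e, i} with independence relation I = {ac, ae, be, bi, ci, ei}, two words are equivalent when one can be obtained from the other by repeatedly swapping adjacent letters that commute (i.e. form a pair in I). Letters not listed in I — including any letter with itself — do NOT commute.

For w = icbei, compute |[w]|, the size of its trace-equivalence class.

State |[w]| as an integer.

20

piece 0:i — minimal
piece 1:c — minimal
piece 2:b rests on {1:c}
piece 3:e rests on {1:c}
piece 4:i rests on {0:i}
minimal pieces: {0:i, 1:c}
ways to finish when only these pieces remain (= sum over removing one remaining piece with nothing left below it):
  1 left: {2}→1  {3}→1  {4}→1
  2 left: {0,4}→1  {2,3}→2  {2,4}→2  {3,4}→2
  3 left: {0,2,4}→3  {0,3,4}→3  {1,2,3}→2  {2,3,4}→6
  placing 0:i first → 8 extensions
  placing 1:c first → 12 extensions
total linear extensions = 20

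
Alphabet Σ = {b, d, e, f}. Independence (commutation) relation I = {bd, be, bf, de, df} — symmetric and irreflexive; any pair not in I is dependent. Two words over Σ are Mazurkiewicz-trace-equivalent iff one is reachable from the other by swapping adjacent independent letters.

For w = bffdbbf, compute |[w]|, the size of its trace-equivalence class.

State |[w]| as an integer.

piece 0:b — minimal
piece 1:f — minimal
piece 2:f rests on {1:f}
piece 3:d — minimal
piece 4:b rests on {0:b}
piece 5:b rests on {4:b}
piece 6:f rests on {2:f}
minimal pieces: {0:b, 1:f, 3:d}
ways to finish when only these pieces remain (= sum over removing one remaining piece with nothing left below it):
  1 left: {3}→1  {5}→1  {6}→1
  2 left: {2,6}→1  {3,5}→2  {3,6}→2  {4,5}→1  {5,6}→2
  3 left: {0,4,5}→1  {1,2,6}→1  {2,3,6}→3  {2,5,6}→3  {3,4,5}→3  {3,5,6}→6  {4,5,6}→3
  4 left: {0,3,4,5}→4  {0,4,5,6}→4  {1,2,3,6}→4  {1,2,5,6}→4  {2,3,5,6}→12  {2,4,5,6}→6  {3,4,5,6}→12
  5 left: {0,2,4,5,6}→10  {0,3,4,5,6}→20  {1,2,3,5,6}→20  {1,2,4,5,6}→10  {2,3,4,5,6}→30
  placing 0:b first → 60 extensions
  placing 1:f first → 60 extensions
  placing 3:d first → 20 extensions
total linear extensions = 140

140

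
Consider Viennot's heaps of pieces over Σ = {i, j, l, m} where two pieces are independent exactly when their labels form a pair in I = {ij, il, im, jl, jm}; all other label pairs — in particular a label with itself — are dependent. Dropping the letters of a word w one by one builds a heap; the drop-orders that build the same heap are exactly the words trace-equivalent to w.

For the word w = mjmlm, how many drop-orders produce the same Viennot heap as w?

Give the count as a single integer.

piece 0:m — minimal
piece 1:j — minimal
piece 2:m rests on {0:m}
piece 3:l rests on {2:m}
piece 4:m rests on {3:l}
minimal pieces: {0:m, 1:j}
ways to finish when only these pieces remain (= sum over removing one remaining piece with nothing left below it):
  1 left: {1}→1  {4}→1
  2 left: {1,4}→2  {3,4}→1
  3 left: {1,3,4}→3  {2,3,4}→1
  placing 0:m first → 4 extensions
  placing 1:j first → 1 extensions
total linear extensions = 5

5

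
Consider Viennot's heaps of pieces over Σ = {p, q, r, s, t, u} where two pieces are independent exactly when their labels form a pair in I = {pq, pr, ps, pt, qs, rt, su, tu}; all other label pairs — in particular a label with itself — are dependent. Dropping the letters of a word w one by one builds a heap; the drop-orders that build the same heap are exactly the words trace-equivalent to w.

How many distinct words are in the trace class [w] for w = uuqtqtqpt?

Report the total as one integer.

0(u) covers ∅
1(u) covers 0:u
2(q) covers 1:u
3(t) covers 2:q
4(q) covers 3:t
5(t) covers 4:q
6(q) covers 5:t
7(p) covers 1:u
8(t) covers 6:q
floor of heap: 0:u
completions by unplaced set U, small U first (add the entries for U minus each lowest piece of U):
  |U|=1: {7}:1  {8}:1
  |U|=2: {6,8}:1  {7,8}:2
  |U|=3: {5,6,8}:1  {6,7,8}:3
  |U|=4: {4,5,6,8}:1  {5,6,7,8}:4
  |U|=5: {3,4,5,6,8}:1  {4,5,6,7,8}:5
  |U|=6: {2,3,4,5,6,8}:1  {3,4,5,6,7,8}:6
  |U|=7: {2,3,4,5,6,7,8}:7
  start at 0(u): 7

7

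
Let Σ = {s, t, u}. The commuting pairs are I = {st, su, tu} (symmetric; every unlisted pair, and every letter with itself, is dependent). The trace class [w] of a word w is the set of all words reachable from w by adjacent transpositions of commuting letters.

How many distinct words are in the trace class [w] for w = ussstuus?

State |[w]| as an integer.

280

piece 0:u — minimal
piece 1:s — minimal
piece 2:s rests on {1:s}
piece 3:s rests on {2:s}
piece 4:t — minimal
piece 5:u rests on {0:u}
piece 6:u rests on {5:u}
piece 7:s rests on {3:s}
minimal pieces: {0:u, 1:s, 4:t}
ways to finish when only these pieces remain (= sum over removing one remaining piece with nothing left below it):
  1 left: {4}→1  {6}→1  {7}→1
  2 left: {3,7}→1  {4,6}→2  {4,7}→2  {5,6}→1  {6,7}→2
  3 left: {0,5,6}→1  {2,3,7}→1  {3,4,7}→3  {3,6,7}→3  {4,5,6}→3  {4,6,7}→6  {5,6,7}→3
  4 left: {0,4,5,6}→4  {0,5,6,7}→4  {1,2,3,7}→1  {2,3,4,7}→4  {2,3,6,7}→4  {3,4,6,7}→12  {3,5,6,7}→6  {4,5,6,7}→12
  5 left: {0,3,5,6,7}→10  {0,4,5,6,7}→20  {1,2,3,4,7}→5  {1,2,3,6,7}→5  {2,3,4,6,7}→20  {2,3,5,6,7}→10  {3,4,5,6,7}→30
  6 left: {0,2,3,5,6,7}→20  {0,3,4,5,6,7}→60  {1,2,3,4,6,7}→30  {1,2,3,5,6,7}→15  {2,3,4,5,6,7}→60
  placing 0:u first → 105 extensions
  placing 1:s first → 140 extensions
  placing 4:t first → 35 extensions
total linear extensions = 280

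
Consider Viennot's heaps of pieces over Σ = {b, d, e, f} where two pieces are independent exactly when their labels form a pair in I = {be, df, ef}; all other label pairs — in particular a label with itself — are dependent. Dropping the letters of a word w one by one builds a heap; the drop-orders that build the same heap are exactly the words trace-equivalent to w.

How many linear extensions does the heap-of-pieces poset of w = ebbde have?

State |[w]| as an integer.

#0=e has no predecessor
#1=b has no predecessor
#2=b depends on [1:b]
#3=d depends on [0:e, 2:b]
#4=e depends on [3:d]
sources: [0:e, 1:b]
N(rest) = Σ N(rest − s) over sources s of rest; N(one piece) = 1:
  size 1 → [4]=1
  size 2 → [3,4]=1
  size 3 → [0,3,4]=1  [2,3,4]=1
  first=0(e) contributes 1
  first=1(b) contributes 2
|[w]| = 3

3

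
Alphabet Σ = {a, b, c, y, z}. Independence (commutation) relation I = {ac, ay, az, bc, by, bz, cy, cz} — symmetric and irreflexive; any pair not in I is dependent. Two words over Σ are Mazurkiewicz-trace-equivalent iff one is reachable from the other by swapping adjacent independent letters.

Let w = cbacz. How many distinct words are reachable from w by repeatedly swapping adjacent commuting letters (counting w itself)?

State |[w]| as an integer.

30

#0=c has no predecessor
#1=b has no predecessor
#2=a depends on [1:b]
#3=c depends on [0:c]
#4=z has no predecessor
sources: [0:c, 1:b, 4:z]
N(rest) = Σ N(rest − s) over sources s of rest; N(one piece) = 1:
  size 1 → [2]=1  [3]=1  [4]=1
  size 2 → [0,3]=1  [1,2]=1  [2,3]=2  [2,4]=2  [3,4]=2
  size 3 → [0,2,3]=3  [0,3,4]=3  [1,2,3]=3  [1,2,4]=3  [2,3,4]=6
  first=0(c) contributes 12
  first=1(b) contributes 12
  first=4(z) contributes 6
|[w]| = 30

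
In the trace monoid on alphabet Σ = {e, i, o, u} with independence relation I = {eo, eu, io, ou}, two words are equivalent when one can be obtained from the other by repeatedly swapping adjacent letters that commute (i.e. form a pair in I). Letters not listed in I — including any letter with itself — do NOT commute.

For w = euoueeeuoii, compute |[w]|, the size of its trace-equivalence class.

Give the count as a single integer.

1925

0(e) covers ∅
1(u) covers ∅
2(o) covers ∅
3(u) covers 1:u
4(e) covers 0:e
5(e) covers 4:e
6(e) covers 5:e
7(u) covers 3:u
8(o) covers 2:o
9(i) covers 6:e, 7:u
10(i) covers 9:i
floor of heap: 0:e, 1:u, 2:o
completions by unplaced set U, small U first (add the entries for U minus each lowest piece of U):
  |U|=1: {8}:1  {10}:1
  |U|=2: {2,8}:1  {8,10}:2  {9,10}:1
  |U|=3: {2,8,10}:3  {6,9,10}:1  {7,9,10}:1  {8,9,10}:3
  |U|=4: {2,8,9,10}:6  {3,7,9,10}:1  {5,6,9,10}:1  {6,7,9,10}:2  {6,8,9,10}:4  {7,8,9,10}:4
  |U|=5: {1,3,7,9,10}:1  {2,6,8,9,10}:10  {2,7,8,9,10}:10  {3,6,7,9,10}:3  {3,7,8,9,10}:5  {4,5,6,9,10}:1  {5,6,7,9,10}:3  {5,6,8,9,10}:5  {6,7,8,9,10}:10
  |U|=6: {0,4,5,6,9,10}:1  {1,3,6,7,9,10}:4  {1,3,7,8,9,10}:6  {2,3,7,8,9,10}:15  {2,5,6,8,9,10}:15  {2,6,7,8,9,10}:30  {3,5,6,7,9,10}:6  {3,6,7,8,9,10}:18  {4,5,6,7,9,10}:4  {4,5,6,8,9,10}:6  {5,6,7,8,9,10}:18
  |U|=7: {0,4,5,6,7,9,10}:5  {0,4,5,6,8,9,10}:7  {1,2,3,7,8,9,10}:21  {1,3,5,6,7,9,10}:10  {1,3,6,7,8,9,10}:28  {2,3,6,7,8,9,10}:63  {2,4,5,6,8,9,10}:21  {2,5,6,7,8,9,10}:63  {3,4,5,6,7,9,10}:10  {3,5,6,7,8,9,10}:42  {4,5,6,7,8,9,10}:28
  |U|=8: {0,2,4,5,6,8,9,10}:28  {0,3,4,5,6,7,9,10}:15  {0,4,5,6,7,8,9,10}:40  {1,2,3,6,7,8,9,10}:112  {1,3,4,5,6,7,9,10}:20  {1,3,5,6,7,8,9,10}:80  {2,3,5,6,7,8,9,10}:168  {2,4,5,6,7,8,9,10}:112  {3,4,5,6,7,8,9,10}:80
  |U|=9: {0,1,3,4,5,6,7,9,10}:35  {0,2,4,5,6,7,8,9,10}:180  {0,3,4,5,6,7,8,9,10}:135  {1,2,3,5,6,7,8,9,10}:360  {1,3,4,5,6,7,8,9,10}:180  {2,3,4,5,6,7,8,9,10}:360
  start at 0(e): 900
  start at 1(u): 675
  start at 2(o): 350
sum over floor = 1925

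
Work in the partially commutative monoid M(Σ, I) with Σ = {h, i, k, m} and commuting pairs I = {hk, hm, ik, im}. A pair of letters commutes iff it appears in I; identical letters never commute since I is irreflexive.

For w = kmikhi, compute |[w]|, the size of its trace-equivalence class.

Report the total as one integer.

20

0(k) covers ∅
1(m) covers 0:k
2(i) covers ∅
3(k) covers 1:m
4(h) covers 2:i
5(i) covers 4:h
floor of heap: 0:k, 2:i
completions by unplaced set U, small U first (add the entries for U minus each lowest piece of U):
  |U|=1: {3}:1  {5}:1
  |U|=2: {1,3}:1  {3,5}:2  {4,5}:1
  |U|=3: {0,1,3}:1  {1,3,5}:3  {2,4,5}:1  {3,4,5}:3
  |U|=4: {0,1,3,5}:4  {1,3,4,5}:6  {2,3,4,5}:4
  start at 0(k): 10
  start at 2(i): 10
sum over floor = 20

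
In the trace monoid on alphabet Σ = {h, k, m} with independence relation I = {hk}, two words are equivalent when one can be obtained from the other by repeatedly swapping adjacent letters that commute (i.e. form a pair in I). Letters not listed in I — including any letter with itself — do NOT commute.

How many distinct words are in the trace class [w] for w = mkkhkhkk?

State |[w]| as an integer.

21

drop 0:m onto floor
drop 1:k onto {0:m}
drop 2:k onto {1:k}
drop 3:h onto {0:m}
drop 4:k onto {2:k}
drop 5:h onto {3:h}
drop 6:k onto {4:k}
drop 7:k onto {6:k}
ground layer = {0:m}
drop-orders for the pieces not yet dropped (sum over which currently-grounded one goes next):
  1 to go: {5} 1  {7} 1
  2 to go: {3,5} 1  {5,7} 2  {6,7} 1
  3 to go: {3,5,7} 3  {4,6,7} 1  {5,6,7} 3
  4 to go: {2,4,6,7} 1  {3,5,6,7} 6  {4,5,6,7} 4
  5 to go: {1,2,4,6,7} 1  {2,4,5,6,7} 5  {3,4,5,6,7} 10
  6 to go: {1,2,4,5,6,7} 6  {2,3,4,5,6,7} 15
  if 0:m drops first: 21 orders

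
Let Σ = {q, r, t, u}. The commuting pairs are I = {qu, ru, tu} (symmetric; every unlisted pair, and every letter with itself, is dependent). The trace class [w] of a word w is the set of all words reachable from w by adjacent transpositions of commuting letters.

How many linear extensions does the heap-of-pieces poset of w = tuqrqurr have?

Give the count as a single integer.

28

0(t) covers ∅
1(u) covers ∅
2(q) covers 0:t
3(r) covers 2:q
4(q) covers 3:r
5(u) covers 1:u
6(r) covers 4:q
7(r) covers 6:r
floor of heap: 0:t, 1:u
completions by unplaced set U, small U first (add the entries for U minus each lowest piece of U):
  |U|=1: {5}:1  {7}:1
  |U|=2: {1,5}:1  {5,7}:2  {6,7}:1
  |U|=3: {1,5,7}:3  {4,6,7}:1  {5,6,7}:3
  |U|=4: {1,5,6,7}:6  {3,4,6,7}:1  {4,5,6,7}:4
  |U|=5: {1,4,5,6,7}:10  {2,3,4,6,7}:1  {3,4,5,6,7}:5
  |U|=6: {0,2,3,4,6,7}:1  {1,3,4,5,6,7}:15  {2,3,4,5,6,7}:6
  start at 0(t): 21
  start at 1(u): 7
sum over floor = 28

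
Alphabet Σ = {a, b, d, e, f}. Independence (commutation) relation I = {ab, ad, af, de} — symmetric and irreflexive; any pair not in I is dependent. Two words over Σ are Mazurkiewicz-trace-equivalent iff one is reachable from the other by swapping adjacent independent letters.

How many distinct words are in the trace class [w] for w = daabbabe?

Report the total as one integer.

35

drop 0:d onto floor
drop 1:a onto floor
drop 2:a onto {1:a}
drop 3:b onto {0:d}
drop 4:b onto {3:b}
drop 5:a onto {2:a}
drop 6:b onto {4:b}
drop 7:e onto {5:a, 6:b}
ground layer = {0:d, 1:a}
drop-orders for the pieces not yet dropped (sum over which currently-grounded one goes next):
  1 to go: {7} 1
  2 to go: {5,7} 1  {6,7} 1
  3 to go: {2,5,7} 1  {4,6,7} 1  {5,6,7} 2
  4 to go: {1,2,5,7} 1  {2,5,6,7} 3  {3,4,6,7} 1  {4,5,6,7} 3
  5 to go: {0,3,4,6,7} 1  {1,2,5,6,7} 4  {2,4,5,6,7} 6  {3,4,5,6,7} 4
  6 to go: {0,3,4,5,6,7} 5  {1,2,4,5,6,7} 10  {2,3,4,5,6,7} 10
  if 0:d drops first: 20 orders
  if 1:a drops first: 15 orders
heap linearizations: 35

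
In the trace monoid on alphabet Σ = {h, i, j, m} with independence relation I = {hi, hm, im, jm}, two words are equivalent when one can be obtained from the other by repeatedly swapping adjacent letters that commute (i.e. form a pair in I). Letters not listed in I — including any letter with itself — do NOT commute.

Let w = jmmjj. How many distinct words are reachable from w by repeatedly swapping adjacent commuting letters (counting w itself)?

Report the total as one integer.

#0=j has no predecessor
#1=m has no predecessor
#2=m depends on [1:m]
#3=j depends on [0:j]
#4=j depends on [3:j]
sources: [0:j, 1:m]
N(rest) = Σ N(rest − s) over sources s of rest; N(one piece) = 1:
  size 1 → [2]=1  [4]=1
  size 2 → [1,2]=1  [2,4]=2  [3,4]=1
  size 3 → [0,3,4]=1  [1,2,4]=3  [2,3,4]=3
  first=0(j) contributes 6
  first=1(m) contributes 4
|[w]| = 10

10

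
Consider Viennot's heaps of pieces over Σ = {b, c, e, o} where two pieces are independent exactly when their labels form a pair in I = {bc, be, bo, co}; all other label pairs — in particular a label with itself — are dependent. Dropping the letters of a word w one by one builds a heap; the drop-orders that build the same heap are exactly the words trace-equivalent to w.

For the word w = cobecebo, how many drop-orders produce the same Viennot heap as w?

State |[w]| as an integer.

56

#0=c has no predecessor
#1=o has no predecessor
#2=b has no predecessor
#3=e depends on [0:c, 1:o]
#4=c depends on [3:e]
#5=e depends on [4:c]
#6=b depends on [2:b]
#7=o depends on [5:e]
sources: [0:c, 1:o, 2:b]
N(rest) = Σ N(rest − s) over sources s of rest; N(one piece) = 1:
  size 1 → [6]=1  [7]=1
  size 2 → [2,6]=1  [5,7]=1  [6,7]=2
  size 3 → [2,6,7]=3  [4,5,7]=1  [5,6,7]=3
  size 4 → [2,5,6,7]=6  [3,4,5,7]=1  [4,5,6,7]=4
  size 5 → [0,3,4,5,7]=1  [1,3,4,5,7]=1  [2,4,5,6,7]=10  [3,4,5,6,7]=5
  size 6 → [0,1,3,4,5,7]=2  [0,3,4,5,6,7]=6  [1,3,4,5,6,7]=6  [2,3,4,5,6,7]=15
  first=0(c) contributes 21
  first=1(o) contributes 21
  first=2(b) contributes 14
|[w]| = 56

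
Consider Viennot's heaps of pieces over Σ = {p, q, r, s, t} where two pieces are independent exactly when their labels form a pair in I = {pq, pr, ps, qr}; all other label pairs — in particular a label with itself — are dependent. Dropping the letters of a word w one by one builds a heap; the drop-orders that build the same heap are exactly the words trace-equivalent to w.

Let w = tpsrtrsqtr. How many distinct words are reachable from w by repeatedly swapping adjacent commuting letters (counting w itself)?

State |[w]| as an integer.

3

#0=t has no predecessor
#1=p depends on [0:t]
#2=s depends on [0:t]
#3=r depends on [2:s]
#4=t depends on [1:p, 3:r]
#5=r depends on [4:t]
#6=s depends on [5:r]
#7=q depends on [6:s]
#8=t depends on [7:q]
#9=r depends on [8:t]
sources: [0:t]
N(rest) = Σ N(rest − s) over sources s of rest; N(one piece) = 1:
  size 1 → [9]=1
  size 2 → [8,9]=1
  size 3 → [7,8,9]=1
  size 4 → [6,7,8,9]=1
  size 5 → [5,6,7,8,9]=1
  size 6 → [4,5,6,7,8,9]=1
  size 7 → [1,4,5,6,7,8,9]=1  [3,4,5,6,7,8,9]=1
  size 8 → [1,3,4,5,6,7,8,9]=2  [2,3,4,5,6,7,8,9]=1
  first=0(t) contributes 3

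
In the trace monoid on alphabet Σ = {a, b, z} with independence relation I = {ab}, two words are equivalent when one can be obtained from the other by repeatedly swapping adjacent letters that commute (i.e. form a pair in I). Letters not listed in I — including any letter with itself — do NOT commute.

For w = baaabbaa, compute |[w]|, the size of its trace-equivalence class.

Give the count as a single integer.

56

#0=b has no predecessor
#1=a has no predecessor
#2=a depends on [1:a]
#3=a depends on [2:a]
#4=b depends on [0:b]
#5=b depends on [4:b]
#6=a depends on [3:a]
#7=a depends on [6:a]
sources: [0:b, 1:a]
N(rest) = Σ N(rest − s) over sources s of rest; N(one piece) = 1:
  size 1 → [5]=1  [7]=1
  size 2 → [4,5]=1  [5,7]=2  [6,7]=1
  size 3 → [0,4,5]=1  [3,6,7]=1  [4,5,7]=3  [5,6,7]=3
  size 4 → [0,4,5,7]=4  [2,3,6,7]=1  [3,5,6,7]=4  [4,5,6,7]=6
  size 5 → [0,4,5,6,7]=10  [1,2,3,6,7]=1  [2,3,5,6,7]=5  [3,4,5,6,7]=10
  size 6 → [0,3,4,5,6,7]=20  [1,2,3,5,6,7]=6  [2,3,4,5,6,7]=15
  first=0(b) contributes 21
  first=1(a) contributes 35
|[w]| = 56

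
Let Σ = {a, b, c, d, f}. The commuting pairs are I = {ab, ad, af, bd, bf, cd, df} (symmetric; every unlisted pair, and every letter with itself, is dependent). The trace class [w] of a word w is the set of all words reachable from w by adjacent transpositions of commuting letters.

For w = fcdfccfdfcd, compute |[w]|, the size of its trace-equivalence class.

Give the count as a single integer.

piece 0:f — minimal
piece 1:c rests on {0:f}
piece 2:d — minimal
piece 3:f rests on {1:c}
piece 4:c rests on {3:f}
piece 5:c rests on {4:c}
piece 6:f rests on {5:c}
piece 7:d rests on {2:d}
piece 8:f rests on {6:f}
piece 9:c rests on {8:f}
piece 10:d rests on {7:d}
minimal pieces: {0:f, 2:d}
ways to finish when only these pieces remain (= sum over removing one remaining piece with nothing left below it):
  1 left: {9}→1  {10}→1
  2 left: {7,10}→1  {8,9}→1  {9,10}→2
  3 left: {2,7,10}→1  {6,8,9}→1  {7,9,10}→3  {8,9,10}→3
  4 left: {2,7,9,10}→4  {5,6,8,9}→1  {6,8,9,10}→4  {7,8,9,10}→6
  5 left: {2,7,8,9,10}→10  {4,5,6,8,9}→1  {5,6,8,9,10}→5  {6,7,8,9,10}→10
  6 left: {2,6,7,8,9,10}→20  {3,4,5,6,8,9}→1  {4,5,6,8,9,10}→6  {5,6,7,8,9,10}→15
  7 left: {1,3,4,5,6,8,9}→1  {2,5,6,7,8,9,10}→35  {3,4,5,6,8,9,10}→7  {4,5,6,7,8,9,10}→21
  8 left: {0,1,3,4,5,6,8,9}→1  {1,3,4,5,6,8,9,10}→8  {2,4,5,6,7,8,9,10}→56  {3,4,5,6,7,8,9,10}→28
  9 left: {0,1,3,4,5,6,8,9,10}→9  {1,3,4,5,6,7,8,9,10}→36  {2,3,4,5,6,7,8,9,10}→84
  placing 0:f first → 120 extensions
  placing 2:d first → 45 extensions
total linear extensions = 165

165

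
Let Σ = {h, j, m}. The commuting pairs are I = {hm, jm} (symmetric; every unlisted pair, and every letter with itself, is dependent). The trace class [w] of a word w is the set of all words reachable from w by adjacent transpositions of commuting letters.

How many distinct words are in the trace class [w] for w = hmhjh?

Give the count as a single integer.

piece 0:h — minimal
piece 1:m — minimal
piece 2:h rests on {0:h}
piece 3:j rests on {2:h}
piece 4:h rests on {3:j}
minimal pieces: {0:h, 1:m}
ways to finish when only these pieces remain (= sum over removing one remaining piece with nothing left below it):
  1 left: {1}→1  {4}→1
  2 left: {1,4}→2  {3,4}→1
  3 left: {1,3,4}→3  {2,3,4}→1
  placing 0:h first → 4 extensions
  placing 1:m first → 1 extensions
total linear extensions = 5

5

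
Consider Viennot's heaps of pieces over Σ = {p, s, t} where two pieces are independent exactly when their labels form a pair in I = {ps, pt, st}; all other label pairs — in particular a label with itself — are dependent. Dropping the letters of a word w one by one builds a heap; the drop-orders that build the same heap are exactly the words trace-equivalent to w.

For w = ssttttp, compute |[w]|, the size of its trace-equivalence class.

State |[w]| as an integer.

105

#0=s has no predecessor
#1=s depends on [0:s]
#2=t has no predecessor
#3=t depends on [2:t]
#4=t depends on [3:t]
#5=t depends on [4:t]
#6=p has no predecessor
sources: [0:s, 2:t, 6:p]
N(rest) = Σ N(rest − s) over sources s of rest; N(one piece) = 1:
  size 1 → [1]=1  [5]=1  [6]=1
  size 2 → [0,1]=1  [1,5]=2  [1,6]=2  [4,5]=1  [5,6]=2
  size 3 → [0,1,5]=3  [0,1,6]=3  [1,4,5]=3  [1,5,6]=6  [3,4,5]=1  [4,5,6]=3
  size 4 → [0,1,4,5]=6  [0,1,5,6]=12  [1,3,4,5]=4  [1,4,5,6]=12  [2,3,4,5]=1  [3,4,5,6]=4
  size 5 → [0,1,3,4,5]=10  [0,1,4,5,6]=30  [1,2,3,4,5]=5  [1,3,4,5,6]=20  [2,3,4,5,6]=5
  first=0(s) contributes 30
  first=2(t) contributes 60
  first=6(p) contributes 15
|[w]| = 105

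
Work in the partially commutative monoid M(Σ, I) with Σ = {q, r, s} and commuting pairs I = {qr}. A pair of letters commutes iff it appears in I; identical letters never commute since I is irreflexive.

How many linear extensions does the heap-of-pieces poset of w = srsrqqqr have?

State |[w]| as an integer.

10

0(s) covers ∅
1(r) covers 0:s
2(s) covers 1:r
3(r) covers 2:s
4(q) covers 2:s
5(q) covers 4:q
6(q) covers 5:q
7(r) covers 3:r
floor of heap: 0:s
completions by unplaced set U, small U first (add the entries for U minus each lowest piece of U):
  |U|=1: {6}:1  {7}:1
  |U|=2: {3,7}:1  {5,6}:1  {6,7}:2
  |U|=3: {3,6,7}:3  {4,5,6}:1  {5,6,7}:3
  |U|=4: {3,5,6,7}:6  {4,5,6,7}:4
  |U|=5: {3,4,5,6,7}:10
  |U|=6: {2,3,4,5,6,7}:10
  start at 0(s): 10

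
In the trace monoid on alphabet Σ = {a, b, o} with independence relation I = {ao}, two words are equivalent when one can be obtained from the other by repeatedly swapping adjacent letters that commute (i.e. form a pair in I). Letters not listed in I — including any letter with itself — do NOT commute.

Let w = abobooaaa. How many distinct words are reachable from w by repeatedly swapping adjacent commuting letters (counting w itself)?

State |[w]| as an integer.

10

drop 0:a onto floor
drop 1:b onto {0:a}
drop 2:o onto {1:b}
drop 3:b onto {2:o}
drop 4:o onto {3:b}
drop 5:o onto {4:o}
drop 6:a onto {3:b}
drop 7:a onto {6:a}
drop 8:a onto {7:a}
ground layer = {0:a}
drop-orders for the pieces not yet dropped (sum over which currently-grounded one goes next):
  1 to go: {5} 1  {8} 1
  2 to go: {4,5} 1  {5,8} 2  {7,8} 1
  3 to go: {4,5,8} 3  {5,7,8} 3  {6,7,8} 1
  4 to go: {4,5,7,8} 6  {5,6,7,8} 4
  5 to go: {4,5,6,7,8} 10
  6 to go: {3,4,5,6,7,8} 10
  7 to go: {2,3,4,5,6,7,8} 10
  if 0:a drops first: 10 orders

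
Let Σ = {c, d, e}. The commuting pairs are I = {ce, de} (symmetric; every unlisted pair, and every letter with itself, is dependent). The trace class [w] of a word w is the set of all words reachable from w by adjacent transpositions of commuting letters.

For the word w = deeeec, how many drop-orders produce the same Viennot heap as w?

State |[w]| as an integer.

#0=d has no predecessor
#1=e has no predecessor
#2=e depends on [1:e]
#3=e depends on [2:e]
#4=e depends on [3:e]
#5=c depends on [0:d]
sources: [0:d, 1:e]
N(rest) = Σ N(rest − s) over sources s of rest; N(one piece) = 1:
  size 1 → [4]=1  [5]=1
  size 2 → [0,5]=1  [3,4]=1  [4,5]=2
  size 3 → [0,4,5]=3  [2,3,4]=1  [3,4,5]=3
  size 4 → [0,3,4,5]=6  [1,2,3,4]=1  [2,3,4,5]=4
  first=0(d) contributes 5
  first=1(e) contributes 10
|[w]| = 15

15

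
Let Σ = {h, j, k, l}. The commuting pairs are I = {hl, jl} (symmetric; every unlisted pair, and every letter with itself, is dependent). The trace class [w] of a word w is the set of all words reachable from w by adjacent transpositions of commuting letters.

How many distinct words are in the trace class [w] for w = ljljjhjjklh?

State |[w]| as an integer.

56

piece 0:l — minimal
piece 1:j — minimal
piece 2:l rests on {0:l}
piece 3:j rests on {1:j}
piece 4:j rests on {3:j}
piece 5:h rests on {4:j}
piece 6:j rests on {5:h}
piece 7:j rests on {6:j}
piece 8:k rests on {2:l, 7:j}
piece 9:l rests on {8:k}
piece 10:h rests on {8:k}
minimal pieces: {0:l, 1:j}
ways to finish when only these pieces remain (= sum over removing one remaining piece with nothing left below it):
  1 left: {9}→1  {10}→1
  2 left: {9,10}→2
  3 left: {8,9,10}→2
  4 left: {2,8,9,10}→2  {7,8,9,10}→2
  5 left: {0,2,8,9,10}→2  {2,7,8,9,10}→4  {6,7,8,9,10}→2
  6 left: {0,2,7,8,9,10}→6  {2,6,7,8,9,10}→6  {5,6,7,8,9,10}→2
  7 left: {0,2,6,7,8,9,10}→12  {2,5,6,7,8,9,10}→8  {4,5,6,7,8,9,10}→2
  8 left: {0,2,5,6,7,8,9,10}→20  {2,4,5,6,7,8,9,10}→10  {3,4,5,6,7,8,9,10}→2
  9 left: {0,2,4,5,6,7,8,9,10}→30  {1,3,4,5,6,7,8,9,10}→2  {2,3,4,5,6,7,8,9,10}→12
  placing 0:l first → 14 extensions
  placing 1:j first → 42 extensions
total linear extensions = 56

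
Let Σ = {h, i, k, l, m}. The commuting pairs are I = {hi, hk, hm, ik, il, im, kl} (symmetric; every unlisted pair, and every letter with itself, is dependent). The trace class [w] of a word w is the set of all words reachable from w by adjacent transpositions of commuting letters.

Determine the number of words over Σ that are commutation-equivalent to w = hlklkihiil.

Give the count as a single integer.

2520

drop 0:h onto floor
drop 1:l onto {0:h}
drop 2:k onto floor
drop 3:l onto {1:l}
drop 4:k onto {2:k}
drop 5:i onto floor
drop 6:h onto {3:l}
drop 7:i onto {5:i}
drop 8:i onto {7:i}
drop 9:l onto {6:h}
ground layer = {0:h, 2:k, 5:i}
drop-orders for the pieces not yet dropped (sum over which currently-grounded one goes next):
  1 to go: {4} 1  {8} 1  {9} 1
  2 to go: {2,4} 1  {4,8} 2  {4,9} 2  {6,9} 1  {7,8} 1  {8,9} 2
  3 to go: {2,4,8} 3  {2,4,9} 3  {3,6,9} 1  {4,6,9} 3  {4,7,8} 3  {4,8,9} 6  {5,7,8} 1  {6,8,9} 3  {7,8,9} 3
  4 to go: {1,3,6,9} 1  {2,4,6,9} 6  {2,4,7,8} 6  {2,4,8,9} 12  {3,4,6,9} 4  {3,6,8,9} 4  {4,5,7,8} 4  {4,6,8,9} 12  {4,7,8,9} 12  {5,7,8,9} 4  {6,7,8,9} 6
  5 to go: {0,1,3,6,9} 1  {1,3,4,6,9} 5  {1,3,6,8,9} 5  {2,3,4,6,9} 10  {2,4,5,7,8} 10  {2,4,6,8,9} 30  {2,4,7,8,9} 30  {3,4,6,8,9} 20  {3,6,7,8,9} 10  {4,5,7,8,9} 20  {4,6,7,8,9} 30  {5,6,7,8,9} 10
  6 to go: {0,1,3,4,6,9} 6  {0,1,3,6,8,9} 6  {1,2,3,4,6,9} 15  {1,3,4,6,8,9} 30  {1,3,6,7,8,9} 15  {2,3,4,6,8,9} 60  {2,4,5,7,8,9} 60  {2,4,6,7,8,9} 90  {3,4,6,7,8,9} 60  {3,5,6,7,8,9} 20  {4,5,6,7,8,9} 60
  7 to go: {0,1,2,3,4,6,9} 21  {0,1,3,4,6,8,9} 42  {0,1,3,6,7,8,9} 21  {1,2,3,4,6,8,9} 105  {1,3,4,6,7,8,9} 105  {1,3,5,6,7,8,9} 35  {2,3,4,6,7,8,9} 210  {2,4,5,6,7,8,9} 210  {3,4,5,6,7,8,9} 140
  8 to go: {0,1,2,3,4,6,8,9} 168  {0,1,3,4,6,7,8,9} 168  {0,1,3,5,6,7,8,9} 56  {1,2,3,4,6,7,8,9} 420  {1,3,4,5,6,7,8,9} 280  {2,3,4,5,6,7,8,9} 560
  if 0:h drops first: 1260 orders
  if 2:k drops first: 504 orders
  if 5:i drops first: 756 orders
heap linearizations: 2520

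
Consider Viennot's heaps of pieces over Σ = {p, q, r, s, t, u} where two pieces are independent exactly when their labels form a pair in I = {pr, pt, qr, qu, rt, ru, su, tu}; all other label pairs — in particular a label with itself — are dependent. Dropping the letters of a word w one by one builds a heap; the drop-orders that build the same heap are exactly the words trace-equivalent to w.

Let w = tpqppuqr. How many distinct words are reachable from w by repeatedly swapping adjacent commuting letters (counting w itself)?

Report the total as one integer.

32

piece 0:t — minimal
piece 1:p — minimal
piece 2:q rests on {0:t, 1:p}
piece 3:p rests on {2:q}
piece 4:p rests on {3:p}
piece 5:u rests on {4:p}
piece 6:q rests on {4:p}
piece 7:r — minimal
minimal pieces: {0:t, 1:p, 7:r}
ways to finish when only these pieces remain (= sum over removing one remaining piece with nothing left below it):
  1 left: {5}→1  {6}→1  {7}→1
  2 left: {5,6}→2  {5,7}→2  {6,7}→2
  3 left: {4,5,6}→2  {5,6,7}→6
  4 left: {3,4,5,6}→2  {4,5,6,7}→8
  5 left: {2,3,4,5,6}→2  {3,4,5,6,7}→10
  6 left: {0,2,3,4,5,6}→2  {1,2,3,4,5,6}→2  {2,3,4,5,6,7}→12
  placing 0:t first → 14 extensions
  placing 1:p first → 14 extensions
  placing 7:r first → 4 extensions
total linear extensions = 32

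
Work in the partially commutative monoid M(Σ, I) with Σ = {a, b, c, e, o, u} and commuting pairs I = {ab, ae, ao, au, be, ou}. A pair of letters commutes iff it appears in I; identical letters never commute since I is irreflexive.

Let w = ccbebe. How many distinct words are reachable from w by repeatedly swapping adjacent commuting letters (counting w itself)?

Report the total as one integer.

0(c) covers ∅
1(c) covers 0:c
2(b) covers 1:c
3(e) covers 1:c
4(b) covers 2:b
5(e) covers 3:e
floor of heap: 0:c
completions by unplaced set U, small U first (add the entries for U minus each lowest piece of U):
  |U|=1: {4}:1  {5}:1
  |U|=2: {2,4}:1  {3,5}:1  {4,5}:2
  |U|=3: {2,4,5}:3  {3,4,5}:3
  |U|=4: {2,3,4,5}:6
  start at 0(c): 6

6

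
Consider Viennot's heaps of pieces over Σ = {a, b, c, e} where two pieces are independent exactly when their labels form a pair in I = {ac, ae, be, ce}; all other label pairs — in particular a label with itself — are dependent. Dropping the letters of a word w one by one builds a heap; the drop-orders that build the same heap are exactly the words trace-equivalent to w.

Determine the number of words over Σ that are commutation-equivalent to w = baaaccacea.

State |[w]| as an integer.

0(b) covers ∅
1(a) covers 0:b
2(a) covers 1:a
3(a) covers 2:a
4(c) covers 0:b
5(c) covers 4:c
6(a) covers 3:a
7(c) covers 5:c
8(e) covers ∅
9(a) covers 6:a
floor of heap: 0:b, 8:e
completions by unplaced set U, small U first (add the entries for U minus each lowest piece of U):
  |U|=1: {7}:1  {8}:1  {9}:1
  |U|=2: {5,7}:1  {6,9}:1  {7,8}:2  {7,9}:2  {8,9}:2
  |U|=3: {3,6,9}:1  {4,5,7}:1  {5,7,8}:3  {5,7,9}:3  {6,7,9}:3  {6,8,9}:3  {7,8,9}:6
  |U|=4: {2,3,6,9}:1  {3,6,7,9}:4  {3,6,8,9}:4  {4,5,7,8}:4  {4,5,7,9}:4  {5,6,7,9}:6  {5,7,8,9}:12  {6,7,8,9}:12
  |U|=5: {1,2,3,6,9}:1  {2,3,6,7,9}:5  {2,3,6,8,9}:5  {3,5,6,7,9}:10  {3,6,7,8,9}:20  {4,5,6,7,9}:10  {4,5,7,8,9}:20  {5,6,7,8,9}:30
  |U|=6: {1,2,3,6,7,9}:6  {1,2,3,6,8,9}:6  {2,3,5,6,7,9}:15  {2,3,6,7,8,9}:30  {3,4,5,6,7,9}:20  {3,5,6,7,8,9}:60  {4,5,6,7,8,9}:60
  |U|=7: {1,2,3,5,6,7,9}:21  {1,2,3,6,7,8,9}:42  {2,3,4,5,6,7,9}:35  {2,3,5,6,7,8,9}:105  {3,4,5,6,7,8,9}:140
  |U|=8: {1,2,3,4,5,6,7,9}:56  {1,2,3,5,6,7,8,9}:168  {2,3,4,5,6,7,8,9}:280
  start at 0(b): 504
  start at 8(e): 56
sum over floor = 560

560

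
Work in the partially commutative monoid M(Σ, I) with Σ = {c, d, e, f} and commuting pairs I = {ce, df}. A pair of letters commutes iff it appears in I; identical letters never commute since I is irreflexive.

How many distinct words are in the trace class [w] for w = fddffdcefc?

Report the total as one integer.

piece 0:f — minimal
piece 1:d — minimal
piece 2:d rests on {1:d}
piece 3:f rests on {0:f}
piece 4:f rests on {3:f}
piece 5:d rests on {2:d}
piece 6:c rests on {4:f, 5:d}
piece 7:e rests on {4:f, 5:d}
piece 8:f rests on {6:c, 7:e}
piece 9:c rests on {8:f}
minimal pieces: {0:f, 1:d}
ways to finish when only these pieces remain (= sum over removing one remaining piece with nothing left below it):
  1 left: {9}→1
  2 left: {8,9}→1
  3 left: {6,8,9}→1  {7,8,9}→1
  4 left: {6,7,8,9}→2
  5 left: {4,6,7,8,9}→2  {5,6,7,8,9}→2
  6 left: {2,5,6,7,8,9}→2  {3,4,6,7,8,9}→2  {4,5,6,7,8,9}→4
  7 left: {0,3,4,6,7,8,9}→2  {1,2,5,6,7,8,9}→2  {2,4,5,6,7,8,9}→6  {3,4,5,6,7,8,9}→6
  8 left: {0,3,4,5,6,7,8,9}→8  {1,2,4,5,6,7,8,9}→8  {2,3,4,5,6,7,8,9}→12
  placing 0:f first → 20 extensions
  placing 1:d first → 20 extensions
total linear extensions = 40

40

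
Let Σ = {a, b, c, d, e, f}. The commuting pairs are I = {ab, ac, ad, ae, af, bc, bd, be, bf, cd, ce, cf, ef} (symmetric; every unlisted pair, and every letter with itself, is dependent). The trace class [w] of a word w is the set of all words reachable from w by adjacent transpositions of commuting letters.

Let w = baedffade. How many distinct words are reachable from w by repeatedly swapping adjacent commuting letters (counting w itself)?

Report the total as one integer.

0(b) covers ∅
1(a) covers ∅
2(e) covers ∅
3(d) covers 2:e
4(f) covers 3:d
5(f) covers 4:f
6(a) covers 1:a
7(d) covers 5:f
8(e) covers 7:d
floor of heap: 0:b, 1:a, 2:e
completions by unplaced set U, small U first (add the entries for U minus each lowest piece of U):
  |U|=1: {0}:1  {6}:1  {8}:1
  |U|=2: {0,6}:2  {0,8}:2  {1,6}:1  {6,8}:2  {7,8}:1
  |U|=3: {0,1,6}:3  {0,6,8}:6  {0,7,8}:3  {1,6,8}:3  {5,7,8}:1  {6,7,8}:3
  |U|=4: {0,1,6,8}:12  {0,5,7,8}:4  {0,6,7,8}:12  {1,6,7,8}:6  {4,5,7,8}:1  {5,6,7,8}:4
  |U|=5: {0,1,6,7,8}:30  {0,4,5,7,8}:5  {0,5,6,7,8}:20  {1,5,6,7,8}:10  {3,4,5,7,8}:1  {4,5,6,7,8}:5
  |U|=6: {0,1,5,6,7,8}:60  {0,3,4,5,7,8}:6  {0,4,5,6,7,8}:30  {1,4,5,6,7,8}:15  {2,3,4,5,7,8}:1  {3,4,5,6,7,8}:6
  |U|=7: {0,1,4,5,6,7,8}:105  {0,2,3,4,5,7,8}:7  {0,3,4,5,6,7,8}:42  {1,3,4,5,6,7,8}:21  {2,3,4,5,6,7,8}:7
  start at 0(b): 28
  start at 1(a): 56
  start at 2(e): 168
sum over floor = 252

252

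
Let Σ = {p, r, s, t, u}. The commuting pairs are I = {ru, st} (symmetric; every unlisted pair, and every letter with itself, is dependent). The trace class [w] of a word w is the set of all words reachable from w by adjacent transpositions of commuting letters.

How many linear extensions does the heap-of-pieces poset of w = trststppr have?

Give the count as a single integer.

0(t) covers ∅
1(r) covers 0:t
2(s) covers 1:r
3(t) covers 1:r
4(s) covers 2:s
5(t) covers 3:t
6(p) covers 4:s, 5:t
7(p) covers 6:p
8(r) covers 7:p
floor of heap: 0:t
completions by unplaced set U, small U first (add the entries for U minus each lowest piece of U):
  |U|=1: {8}:1
  |U|=2: {7,8}:1
  |U|=3: {6,7,8}:1
  |U|=4: {4,6,7,8}:1  {5,6,7,8}:1
  |U|=5: {2,4,6,7,8}:1  {3,5,6,7,8}:1  {4,5,6,7,8}:2
  |U|=6: {2,4,5,6,7,8}:3  {3,4,5,6,7,8}:3
  |U|=7: {2,3,4,5,6,7,8}:6
  start at 0(t): 6

6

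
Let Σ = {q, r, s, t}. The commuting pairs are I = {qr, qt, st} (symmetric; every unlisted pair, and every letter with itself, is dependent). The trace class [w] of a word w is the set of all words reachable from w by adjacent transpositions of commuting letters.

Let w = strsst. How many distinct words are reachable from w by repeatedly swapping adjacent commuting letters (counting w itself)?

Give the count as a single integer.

6

0(s) covers ∅
1(t) covers ∅
2(r) covers 0:s, 1:t
3(s) covers 2:r
4(s) covers 3:s
5(t) covers 2:r
floor of heap: 0:s, 1:t
completions by unplaced set U, small U first (add the entries for U minus each lowest piece of U):
  |U|=1: {4}:1  {5}:1
  |U|=2: {3,4}:1  {4,5}:2
  |U|=3: {3,4,5}:3
  |U|=4: {2,3,4,5}:3
  start at 0(s): 3
  start at 1(t): 3
sum over floor = 6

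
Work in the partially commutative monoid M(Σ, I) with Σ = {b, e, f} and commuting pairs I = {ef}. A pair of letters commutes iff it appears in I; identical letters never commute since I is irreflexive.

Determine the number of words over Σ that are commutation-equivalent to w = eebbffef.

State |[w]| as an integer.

4

#0=e has no predecessor
#1=e depends on [0:e]
#2=b depends on [1:e]
#3=b depends on [2:b]
#4=f depends on [3:b]
#5=f depends on [4:f]
#6=e depends on [3:b]
#7=f depends on [5:f]
sources: [0:e]
N(rest) = Σ N(rest − s) over sources s of rest; N(one piece) = 1:
  size 1 → [6]=1  [7]=1
  size 2 → [5,7]=1  [6,7]=2
  size 3 → [4,5,7]=1  [5,6,7]=3
  size 4 → [4,5,6,7]=4
  size 5 → [3,4,5,6,7]=4
  size 6 → [2,3,4,5,6,7]=4
  first=0(e) contributes 4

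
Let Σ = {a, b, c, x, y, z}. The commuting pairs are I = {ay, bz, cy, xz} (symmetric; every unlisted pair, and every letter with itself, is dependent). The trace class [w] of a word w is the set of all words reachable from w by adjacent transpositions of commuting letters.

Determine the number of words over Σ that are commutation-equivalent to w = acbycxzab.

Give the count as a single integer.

4

0(a) covers ∅
1(c) covers 0:a
2(b) covers 1:c
3(y) covers 2:b
4(c) covers 2:b
5(x) covers 3:y, 4:c
6(z) covers 3:y, 4:c
7(a) covers 5:x, 6:z
8(b) covers 7:a
floor of heap: 0:a
completions by unplaced set U, small U first (add the entries for U minus each lowest piece of U):
  |U|=1: {8}:1
  |U|=2: {7,8}:1
  |U|=3: {5,7,8}:1  {6,7,8}:1
  |U|=4: {5,6,7,8}:2
  |U|=5: {3,5,6,7,8}:2  {4,5,6,7,8}:2
  |U|=6: {3,4,5,6,7,8}:4
  |U|=7: {2,3,4,5,6,7,8}:4
  start at 0(a): 4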